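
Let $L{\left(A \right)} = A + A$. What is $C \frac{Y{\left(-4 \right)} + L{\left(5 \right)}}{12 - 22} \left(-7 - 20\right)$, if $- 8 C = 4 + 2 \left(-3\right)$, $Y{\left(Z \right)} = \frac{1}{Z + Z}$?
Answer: $\frac{2133}{320} \approx 6.6656$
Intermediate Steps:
$L{\left(A \right)} = 2 A$
$Y{\left(Z \right)} = \frac{1}{2 Z}$
$C = \frac{1}{4}$ ($C = - \frac{4 + 2 \left(-3\right)}{8} = - \frac{4 - 6}{8} = \left(- \frac{1}{8}\right) \left(-2\right) = \frac{1}{4} \approx 0.25$)
$C \frac{Y{\left(-4 \right)} + L{\left(5 \right)}}{12 - 22} \left(-7 - 20\right) = \frac{\left(\frac{1}{2 \left(-4\right)} + 2 \cdot 5\right) \frac{1}{12 - 22}}{4} \left(-7 - 20\right) = \frac{\left(\frac{1}{2} \left(- \frac{1}{4}\right) + 10\right) \frac{1}{-10}}{4} \left(-7 - 20\right) = \frac{\left(- \frac{1}{8} + 10\right) \left(- \frac{1}{10}\right)}{4} \left(-27\right) = \frac{\frac{79}{8} \left(- \frac{1}{10}\right)}{4} \left(-27\right) = \frac{1}{4} \left(- \frac{79}{80}\right) \left(-27\right) = \left(- \frac{79}{320}\right) \left(-27\right) = \frac{2133}{320}$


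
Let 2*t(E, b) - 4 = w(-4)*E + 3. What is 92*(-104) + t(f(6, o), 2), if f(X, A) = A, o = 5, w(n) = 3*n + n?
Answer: -19209/2 ≈ -9604.5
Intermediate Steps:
w(n) = 4*n
t(E, b) = 7/2 - 8*E (t(E, b) = 2 + ((4*(-4))*E + 3)/2 = 2 + (-16*E + 3)/2 = 2 + (3 - 16*E)/2 = 2 + (3/2 - 8*E) = 7/2 - 8*E)
92*(-104) + t(f(6, o), 2) = 92*(-104) + (7/2 - 8*5) = -9568 + (7/2 - 40) = -9568 - 73/2 = -19209/2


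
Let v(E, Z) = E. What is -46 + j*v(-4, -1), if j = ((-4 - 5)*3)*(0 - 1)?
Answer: -154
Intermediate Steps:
j = 27 (j = -9*3*(-1) = -27*(-1) = 27)
-46 + j*v(-4, -1) = -46 + 27*(-4) = -46 - 108 = -154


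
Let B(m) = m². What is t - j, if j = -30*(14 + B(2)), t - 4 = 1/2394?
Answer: 1302337/2394 ≈ 544.00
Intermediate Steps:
t = 9577/2394 (t = 4 + 1/2394 = 9577/2394 ≈ 4.0004)
j = -540 (j = -30*(14 + 2²) = -30*(14 + 4) = -30*18 = -540)
t - j = 9577/2394 - 1*(-540) = 9577/2394 + 540 = 1302337/2394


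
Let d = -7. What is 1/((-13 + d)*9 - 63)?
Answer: -1/243 ≈ -0.0041152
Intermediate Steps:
1/((-13 + d)*9 - 63) = 1/((-13 - 7)*9 - 63) = 1/(-20*9 - 63) = 1/(-180 - 63) = 1/(-243) = -1/243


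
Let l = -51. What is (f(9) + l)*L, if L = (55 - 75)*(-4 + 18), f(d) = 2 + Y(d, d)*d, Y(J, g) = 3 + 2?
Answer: 1120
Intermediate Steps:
Y(J, g) = 5
f(d) = 2 + 5*d
L = -280 (L = -20*14 = -280)
(f(9) + l)*L = ((2 + 5*9) - 51)*(-280) = ((2 + 45) - 51)*(-280) = (47 - 51)*(-280) = -4*(-280) = 1120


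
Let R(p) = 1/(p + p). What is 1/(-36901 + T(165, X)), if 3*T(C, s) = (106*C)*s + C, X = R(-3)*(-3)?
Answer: -1/33931 ≈ -2.9472e-5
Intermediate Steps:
R(p) = 1/(2*p)
X = 1/2 (X = ((1/2)/(-3))*(-3) = ((1/2)*(-1/3))*(-3) = -1/6*(-3) = 1/2 ≈ 0.50000)
T(C, s) = C/3 + 106*C*s/3 (T(C, s) = ((106*C)*s + C)/3 = (106*C*s + C)/3 = (C + 106*C*s)/3 = C/3 + 106*C*s/3)
1/(-36901 + T(165, X)) = 1/(-36901 + (1/3)*165*(1 + 106*(1/2))) = 1/(-36901 + (1/3)*165*(1 + 53)) = 1/(-36901 + (1/3)*165*54) = 1/(-36901 + 2970) = 1/(-33931) = -1/33931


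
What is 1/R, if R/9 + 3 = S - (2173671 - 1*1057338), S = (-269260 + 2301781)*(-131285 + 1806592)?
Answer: 1/30645859883499 ≈ 3.2631e-14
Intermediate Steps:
S = 3405096658947 (S = 2032521*1675307 = 3405096658947)
R = 30645859883499 (R = -27 + 9*(3405096658947 - (2173671 - 1*1057338)) = -27 + 9*(3405096658947 - (2173671 - 1057338)) = -27 + 9*(3405096658947 - 1*1116333) = -27 + 9*(3405096658947 - 1116333) = -27 + 9*3405095542614 = -27 + 30645859883526 = 30645859883499)
1/R = 1/30645859883499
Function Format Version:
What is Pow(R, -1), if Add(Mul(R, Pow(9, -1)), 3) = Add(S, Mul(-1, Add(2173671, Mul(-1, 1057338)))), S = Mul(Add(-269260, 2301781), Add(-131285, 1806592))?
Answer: Rational(1, 30645859883499) ≈ 3.2631e-14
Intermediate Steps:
S = 3405096658947 (S = Mul(2032521, 1675307) = 3405096658947)
R = 30645859883499 (R = Add(-27, Mul(9, Add(3405096658947, Mul(-1, Add(2173671, Mul(-1, 1057338)))))) = Add(-27, Mul(9, Add(3405096658947, Mul(-1, Add(2173671, -1057338))))) = Add(-27, Mul(9, Add(3405096658947, Mul(-1, 1116333)))) = Add(-27, Mul(9, Add(3405096658947, -1116333))) = Add(-27, Mul(9, 3405095542614)) = Add(-27, 30645859883526) = 30645859883499)
Pow(R, -1) = Pow(30645859883499, -1) = Rational(1, 30645859883499)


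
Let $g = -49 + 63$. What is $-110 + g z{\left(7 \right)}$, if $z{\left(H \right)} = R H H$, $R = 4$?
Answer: $2634$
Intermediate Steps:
$z{\left(H \right)} = 4 H^{2}$ ($z{\left(H \right)} = 4 H H = 4 H^{2}$)
$g = 14$
$-110 + g z{\left(7 \right)} = -110 + 14 \cdot 4 \cdot 7^{2} = -110 + 14 \cdot 4 \cdot 49 = -110 + 14 \cdot 196 = -110 + 2744 = 2634$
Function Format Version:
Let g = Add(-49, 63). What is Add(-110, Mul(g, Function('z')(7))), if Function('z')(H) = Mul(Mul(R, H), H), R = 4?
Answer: 2634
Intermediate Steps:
Function('z')(H) = Mul(4, Pow(H, 2)) (Function('z')(H) = Mul(Mul(4, H), H) = Mul(4, Pow(H, 2)))
g = 14
Add(-110, Mul(g, Function('z')(7))) = Add(-110, Mul(14, Mul(4, Pow(7, 2)))) = Add(-110, Mul(14, Mul(4, 49))) = Add(-110, Mul(14, 196)) = Add(-110, 2744) = 2634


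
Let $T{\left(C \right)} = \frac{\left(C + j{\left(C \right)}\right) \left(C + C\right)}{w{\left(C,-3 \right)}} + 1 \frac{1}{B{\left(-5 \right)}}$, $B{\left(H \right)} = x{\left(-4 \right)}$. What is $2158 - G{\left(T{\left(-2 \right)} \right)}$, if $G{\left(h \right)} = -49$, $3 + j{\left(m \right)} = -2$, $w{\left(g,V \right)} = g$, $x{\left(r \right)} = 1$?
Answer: $2207$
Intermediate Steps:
$B{\left(H \right)} = 1$
$j{\left(m \right)} = -5$ ($j{\left(m \right)} = -3 - 2 = -5$)
$T{\left(C \right)} = -9 + 2 C$ ($T{\left(C \right)} = \frac{\left(C - 5\right) \left(C + C\right)}{C} + 1 \cdot 1^{-1} = \frac{\left(-5 + C\right) 2 C}{C} + 1 \cdot 1 = \frac{2 C \left(-5 + C\right)}{C} + 1 = \left(-10 + 2 C\right) + 1 = -9 + 2 C$)
$2158 - G{\left(T{\left(-2 \right)} \right)} = 2158 - -49 = 2158 + 49 = 2207$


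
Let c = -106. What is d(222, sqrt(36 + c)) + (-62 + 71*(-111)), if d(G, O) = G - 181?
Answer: -7902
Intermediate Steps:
d(G, O) = -181 + G
d(222, sqrt(36 + c)) + (-62 + 71*(-111)) = (-181 + 222) + (-62 + 71*(-111)) = 41 + (-62 - 7881) = 41 - 7943 = -7902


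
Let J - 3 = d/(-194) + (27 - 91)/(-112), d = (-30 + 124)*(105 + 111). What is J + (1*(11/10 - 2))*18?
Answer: -398194/3395 ≈ -117.29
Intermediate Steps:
d = 20304 (d = 94*216 = 20304)
J = -68639/679 (J = 3 + (20304/(-194) + (27 - 91)/(-112)) = 3 + (20304*(-1/194) - 64*(-1/112)) = 3 + (-10152/97 + 4/7) = 3 - 70676/679 = -68639/679 ≈ -101.09)
J + (1*(11/10 - 2))*18 = -68639/679 + (1*(11/10 - 2))*18 = -68639/679 + (1*(-9/10))*18 = -68639/679 - 9/10*18 = -68639/679 - 81/5 = -398194/3395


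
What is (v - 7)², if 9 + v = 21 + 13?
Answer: 324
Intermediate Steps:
v = 25 (v = -9 + (21 + 13) = -9 + 34 = 25)
(v - 7)² = (25 - 7)² = 18² = 324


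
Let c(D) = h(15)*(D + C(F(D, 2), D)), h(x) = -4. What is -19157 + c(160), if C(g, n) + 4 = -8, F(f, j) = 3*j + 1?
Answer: -19749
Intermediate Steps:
F(f, j) = 1 + 3*j
C(g, n) = -12 (C(g, n) = -4 - 8 = -12)
c(D) = 48 - 4*D (c(D) = -4*(D - 12) = -4*(-12 + D) = 48 - 4*D)
-19157 + c(160) = -19157 + (48 - 4*160) = -19157 + (48 - 640) = -19157 - 592 = -19749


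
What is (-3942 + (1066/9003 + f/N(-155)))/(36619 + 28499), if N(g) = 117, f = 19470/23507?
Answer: -164318578495/2714469258579 ≈ -0.060534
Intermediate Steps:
f = 1770/2137 (f = 19470*(1/23507) = 1770/2137 ≈ 0.82826)
(-3942 + (1066/9003 + f/N(-155)))/(36619 + 28499) = (-3942 + (1066/9003 + (1770/2137)/117))/(36619 + 28499) = (-3942 + (1066*(1/9003) + (1770/2137)*(1/117)))/65118 = (-3942 + (1066/9003 + 590/83343))*(1/65118) = (-3942 + 10461712/83370781)*(1/65118) = -328637156990/83370781*1/65118 = -164318578495/2714469258579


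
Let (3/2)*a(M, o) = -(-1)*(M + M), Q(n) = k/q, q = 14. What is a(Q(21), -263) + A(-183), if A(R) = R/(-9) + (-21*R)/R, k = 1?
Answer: -4/7 ≈ -0.57143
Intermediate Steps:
Q(n) = 1/14
A(R) = -21 - R/9 (A(R) = R*(-⅑) - 21 = -R/9 - 21 = -21 - R/9)
a(M, o) = 4*M/3 (a(M, o) = 2*(-(-1)*(M + M))/3 = 2*(-(-1)*2*M)/3 = 2*(-(-2)*M)/3 = 2*(2*M)/3 = 4*M/3)
a(Q(21), -263) + A(-183) = (4/3)*(1/14) + (-21 - ⅑*(-183)) = 2/21 + (-21 + 61/3) = 2/21 - ⅔ = -4/7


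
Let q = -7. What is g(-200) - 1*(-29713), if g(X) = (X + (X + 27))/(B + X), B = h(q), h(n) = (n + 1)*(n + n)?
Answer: 3447081/116 ≈ 29716.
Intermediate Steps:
h(n) = 2*n*(1 + n) (h(n) = (1 + n)*(2*n) = 2*n*(1 + n))
B = 84 (B = 2*(-7)*(1 - 7) = 2*(-7)*(-6) = 84)
g(X) = (27 + 2*X)/(84 + X) (g(X) = (X + (X + 27))/(84 + X) = (X + (27 + X))/(84 + X) = (27 + 2*X)/(84 + X))
g(-200) - 1*(-29713) = (27 + 2*(-200))/(84 - 200) - 1*(-29713) = (27 - 400)/(-116) + 29713 = -1/116*(-373) + 29713 = 373/116 + 29713 = 3447081/116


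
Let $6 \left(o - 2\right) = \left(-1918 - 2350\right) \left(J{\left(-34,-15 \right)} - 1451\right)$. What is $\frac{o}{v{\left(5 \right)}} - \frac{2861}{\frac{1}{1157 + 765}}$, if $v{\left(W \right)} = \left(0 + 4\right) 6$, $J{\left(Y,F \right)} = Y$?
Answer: $- \frac{32728969}{6} \approx -5.4548 \cdot 10^{6}$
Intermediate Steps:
$v{\left(W \right)} = 24$ ($v{\left(W \right)} = 4 \cdot 6 = 24$)
$o = 1056332$ ($o = 2 + \frac{\left(-1918 - 2350\right) \left(-34 - 1451\right)}{6} = 2 + \frac{\left(-4268\right) \left(-1485\right)}{6} = 2 + \frac{1}{6} \cdot 6337980 = 2 + 1056330 = 1056332$)
$\frac{o}{v{\left(5 \right)}} - \frac{2861}{\frac{1}{1157 + 765}} = \frac{1056332}{24} - \frac{2861}{\frac{1}{1157 + 765}} = 1056332 \cdot \frac{1}{24} - \frac{2861}{\frac{1}{1922}} = \frac{264083}{6} - 2861 \frac{1}{\frac{1}{1922}} = \frac{264083}{6} - 5498842 = - \frac{32728969}{6}$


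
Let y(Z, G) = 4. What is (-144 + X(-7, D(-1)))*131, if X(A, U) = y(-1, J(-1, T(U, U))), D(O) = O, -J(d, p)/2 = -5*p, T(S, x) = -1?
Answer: -18340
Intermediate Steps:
J(d, p) = 10*p (J(d, p) = -(-10)*p = 10*p)
X(A, U) = 4
(-144 + X(-7, D(-1)))*131 = (-144 + 4)*131 = -140*131 = -18340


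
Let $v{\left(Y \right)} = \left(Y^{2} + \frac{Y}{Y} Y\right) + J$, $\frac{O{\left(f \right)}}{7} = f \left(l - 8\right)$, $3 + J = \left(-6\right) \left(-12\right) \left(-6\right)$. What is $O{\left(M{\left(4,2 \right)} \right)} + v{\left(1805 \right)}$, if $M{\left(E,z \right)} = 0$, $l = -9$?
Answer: $3259395$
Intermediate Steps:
$J = -435$ ($J = -3 + \left(-6\right) \left(-12\right) \left(-6\right) = -3 + 72 \left(-6\right) = -3 - 432 = -435$)
$O{\left(f \right)} = - 119 f$ ($O{\left(f \right)} = 7 f \left(-9 - 8\right) = 7 f \left(-17\right) = 7 \left(- 17 f\right) = - 119 f$)
$v{\left(Y \right)} = -435 + Y + Y^{2}$ ($v{\left(Y \right)} = \left(Y^{2} + \frac{Y}{Y} Y\right) - 435 = \left(Y^{2} + 1 Y\right) - 435 = \left(Y^{2} + Y\right) - 435 = \left(Y + Y^{2}\right) - 435 = -435 + Y + Y^{2}$)
$O{\left(M{\left(4,2 \right)} \right)} + v{\left(1805 \right)} = \left(-119\right) 0 + \left(-435 + 1805 + 1805^{2}\right) = 0 + \left(-435 + 1805 + 3258025\right) = 0 + 3259395 = 3259395$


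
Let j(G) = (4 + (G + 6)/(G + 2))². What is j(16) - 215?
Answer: -15206/81 ≈ -187.73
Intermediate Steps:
j(G) = (4 + (6 + G)/(2 + G))²
j(16) - 215 = (14 + 5*16)²/(2 + 16)² - 215 = (14 + 80)²/18² - 215 = (1/324)*94² - 215 = (1/324)*8836 - 215 = 2209/81 - 215 = -15206/81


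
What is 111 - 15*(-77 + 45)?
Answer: 591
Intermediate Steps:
111 - 15*(-77 + 45) = 111 - 15*(-32) = 111 + 480 = 591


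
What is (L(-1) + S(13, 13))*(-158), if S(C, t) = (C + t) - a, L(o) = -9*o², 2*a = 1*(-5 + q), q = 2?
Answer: -2923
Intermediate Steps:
a = -3/2 (a = (1*(-5 + 2))/2 = (1*(-3))/2 = (½)*(-3) = -3/2 ≈ -1.5000)
S(C, t) = 3/2 + C + t (S(C, t) = (C + t) - 1*(-3/2) = (C + t) + 3/2 = 3/2 + C + t)
(L(-1) + S(13, 13))*(-158) = (-9*(-1)² + (3/2 + 13 + 13))*(-158) = (-9*1 + 55/2)*(-158) = (-9 + 55/2)*(-158) = (37/2)*(-158) = -2923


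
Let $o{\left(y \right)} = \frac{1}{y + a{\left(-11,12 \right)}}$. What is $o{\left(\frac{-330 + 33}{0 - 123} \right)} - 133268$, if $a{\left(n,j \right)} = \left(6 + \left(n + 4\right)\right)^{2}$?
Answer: $- \frac{18657479}{140} \approx -1.3327 \cdot 10^{5}$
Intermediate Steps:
$a{\left(n,j \right)} = \left(10 + n\right)^{2}$ ($a{\left(n,j \right)} = \left(6 + \left(4 + n\right)\right)^{2} = \left(10 + n\right)^{2}$)
$o{\left(y \right)} = \frac{1}{1 + y}$ ($o{\left(y \right)} = \frac{1}{y + \left(10 - 11\right)^{2}} = \frac{1}{y + \left(-1\right)^{2}} = \frac{1}{y + 1} = \frac{1}{1 + y}$)
$o{\left(\frac{-330 + 33}{0 - 123} \right)} - 133268 = \frac{1}{1 + \frac{-330 + 33}{0 - 123}} - 133268 = \frac{1}{1 - \frac{297}{-123}} - 133268 = \frac{1}{1 - - \frac{99}{41}} - 133268 = \frac{1}{1 + \frac{99}{41}} - 133268 = \frac{1}{\frac{140}{41}} - 133268 = \frac{41}{140} - 133268 = - \frac{18657479}{140}$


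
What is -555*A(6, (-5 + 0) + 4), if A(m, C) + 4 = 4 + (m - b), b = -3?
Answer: -4995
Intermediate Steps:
A(m, C) = 3 + m (A(m, C) = -4 + (4 + (m - 1*(-3))) = -4 + (4 + (m + 3)) = -4 + (4 + (3 + m)) = -4 + (7 + m) = 3 + m)
-555*A(6, (-5 + 0) + 4) = -555*(3 + 6) = -555*9 = -4995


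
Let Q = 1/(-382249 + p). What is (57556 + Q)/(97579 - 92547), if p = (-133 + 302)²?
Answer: 20356866527/1779758016 ≈ 11.438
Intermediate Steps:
p = 28561 (p = 169² = 28561)
Q = -1/353688 (Q = 1/(-382249 + 28561) = 1/(-353688) = -1/353688 ≈ -2.8273e-6)
(57556 + Q)/(97579 - 92547) = (57556 - 1/353688)/(97579 - 92547) = (20356866527/353688)/5032 = (20356866527/353688)*(1/5032) = 20356866527/1779758016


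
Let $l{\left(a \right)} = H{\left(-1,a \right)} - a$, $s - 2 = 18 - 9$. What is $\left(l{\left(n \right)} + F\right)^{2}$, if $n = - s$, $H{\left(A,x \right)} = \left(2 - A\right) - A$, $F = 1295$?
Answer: $1716100$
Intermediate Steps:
$H{\left(A,x \right)} = 2 - 2 A$
$s = 11$ ($s = 2 + \left(18 - 9\right) = 2 + 9 = 11$)
$n = -11$ ($n = \left(-1\right) 11 = -11$)
$l{\left(a \right)} = 4 - a$ ($l{\left(a \right)} = \left(2 - -2\right) - a = \left(2 + 2\right) - a = 4 - a$)
$\left(l{\left(n \right)} + F\right)^{2} = \left(\left(4 - -11\right) + 1295\right)^{2} = \left(\left(4 + 11\right) + 1295\right)^{2} = \left(15 + 1295\right)^{2} = 1310^{2} = 1716100$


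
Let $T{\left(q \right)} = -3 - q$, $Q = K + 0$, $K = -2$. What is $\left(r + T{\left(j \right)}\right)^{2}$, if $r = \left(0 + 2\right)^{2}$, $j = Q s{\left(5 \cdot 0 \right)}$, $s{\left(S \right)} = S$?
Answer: $1$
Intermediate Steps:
$Q = -2$ ($Q = -2 + 0 = -2$)
$j = 0$ ($j = - 2 \cdot 5 \cdot 0 = \left(-2\right) 0 = 0$)
$r = 4$ ($r = 2^{2} = 4$)
$\left(r + T{\left(j \right)}\right)^{2} = \left(4 - 3\right)^{2} = 1^{2} = 1$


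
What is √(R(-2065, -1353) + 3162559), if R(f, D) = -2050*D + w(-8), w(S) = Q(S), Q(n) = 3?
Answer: 2*√1484053 ≈ 2436.4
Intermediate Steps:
w(S) = 3
R(f, D) = 3 - 2050*D (R(f, D) = -2050*D + 3 = 3 - 2050*D)
√(R(-2065, -1353) + 3162559) = √((3 - 2050*(-1353)) + 3162559) = √((3 + 2773650) + 3162559) = √(2773653 + 3162559) = √5936212 = 2*√1484053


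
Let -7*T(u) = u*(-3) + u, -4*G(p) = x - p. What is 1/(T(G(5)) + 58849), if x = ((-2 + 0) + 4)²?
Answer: 14/823887 ≈ 1.6993e-5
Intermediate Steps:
x = 4 (x = (-2 + 4)² = 2² = 4)
G(p) = -1 + p/4 (G(p) = -(4 - p)/4 = -1 + p/4)
T(u) = 2*u/7 (T(u) = -(u*(-3) + u)/7 = -(-3*u + u)/7 = -(-2)*u/7 = 2*u/7)
1/(T(G(5)) + 58849) = 1/(2*(-1 + (¼)*5)/7 + 58849) = 1/(2*(-1 + 5/4)/7 + 58849) = 1/((2/7)*(¼) + 58849) = 1/(1/14 + 58849) = 1/(823887/14) = 14/823887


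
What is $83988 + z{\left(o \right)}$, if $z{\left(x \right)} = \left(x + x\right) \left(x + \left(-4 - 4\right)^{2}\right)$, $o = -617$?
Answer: $766390$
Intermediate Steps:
$z{\left(x \right)} = 2 x \left(64 + x\right)$ ($z{\left(x \right)} = 2 x \left(x + \left(-8\right)^{2}\right) = 2 x \left(x + 64\right) = 2 x \left(64 + x\right)$)
$83988 + z{\left(o \right)} = 83988 + 2 \left(-617\right) \left(64 - 617\right) = 83988 + 2 \left(-617\right) \left(-553\right) = 83988 + 682402 = 766390$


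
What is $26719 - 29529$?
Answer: $-2810$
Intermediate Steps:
$26719 - 29529 = -2810$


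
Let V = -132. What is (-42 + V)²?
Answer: 30276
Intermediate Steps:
(-42 + V)² = (-42 - 132)² = (-174)² = 30276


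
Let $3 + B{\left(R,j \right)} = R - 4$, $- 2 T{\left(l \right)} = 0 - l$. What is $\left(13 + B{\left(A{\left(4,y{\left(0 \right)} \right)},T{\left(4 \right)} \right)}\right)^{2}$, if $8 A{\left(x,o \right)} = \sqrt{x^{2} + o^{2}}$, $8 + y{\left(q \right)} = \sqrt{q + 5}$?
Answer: $\frac{\left(48 + \sqrt{16 + \left(8 - \sqrt{5}\right)^{2}}\right)^{2}}{64} \approx 47.293$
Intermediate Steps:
$y{\left(q \right)} = -8 + \sqrt{5 + q}$ ($y{\left(q \right)} = -8 + \sqrt{q + 5} = -8 + \sqrt{5 + q}$)
$T{\left(l \right)} = \frac{l}{2}$ ($T{\left(l \right)} = - \frac{0 - l}{2} = - \frac{\left(-1\right) l}{2} = \frac{l}{2}$)
$A{\left(x,o \right)} = \frac{\sqrt{o^{2} + x^{2}}}{8}$ ($A{\left(x,o \right)} = \frac{\sqrt{x^{2} + o^{2}}}{8} = \frac{\sqrt{o^{2} + x^{2}}}{8}$)
$B{\left(R,j \right)} = -7 + R$ ($B{\left(R,j \right)} = -3 + \left(R - 4\right) = -3 + \left(-4 + R\right) = -7 + R$)
$\left(13 + B{\left(A{\left(4,y{\left(0 \right)} \right)},T{\left(4 \right)} \right)}\right)^{2} = \left(13 - \left(7 - \frac{\sqrt{\left(-8 + \sqrt{5 + 0}\right)^{2} + 4^{2}}}{8}\right)\right)^{2} = \left(13 - \left(7 - \frac{\sqrt{\left(-8 + \sqrt{5}\right)^{2} + 16}}{8}\right)\right)^{2} = \left(13 - \left(7 - \frac{\sqrt{16 + \left(-8 + \sqrt{5}\right)^{2}}}{8}\right)\right)^{2} = \left(6 + \frac{\sqrt{16 + \left(-8 + \sqrt{5}\right)^{2}}}{8}\right)^{2}$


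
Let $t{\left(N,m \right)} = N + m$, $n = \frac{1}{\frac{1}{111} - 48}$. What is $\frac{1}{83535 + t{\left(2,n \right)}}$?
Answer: $\frac{5327}{445001488} \approx 1.1971 \cdot 10^{-5}$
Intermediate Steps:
$n = - \frac{111}{5327}$ ($n = \frac{1}{\frac{1}{111} - 48} = \frac{1}{- \frac{5327}{111}} = - \frac{111}{5327} \approx -0.020837$)
$\frac{1}{83535 + t{\left(2,n \right)}} = \frac{1}{83535 + \left(2 - \frac{111}{5327}\right)} = \frac{1}{83535 + \frac{10543}{5327}} = \frac{1}{\frac{445001488}{5327}} = \frac{5327}{445001488}$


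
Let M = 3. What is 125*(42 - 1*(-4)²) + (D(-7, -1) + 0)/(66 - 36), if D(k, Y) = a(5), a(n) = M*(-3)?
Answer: 32497/10 ≈ 3249.7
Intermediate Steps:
a(n) = -9 (a(n) = 3*(-3) = -9)
D(k, Y) = -9
125*(42 - 1*(-4)²) + (D(-7, -1) + 0)/(66 - 36) = 125*(42 - 1*(-4)²) + (-9 + 0)/(66 - 36) = 125*(42 - 1*16) - 9/30 = 125*(42 - 16) - 9*1/30 = 125*26 - 3/10 = 3250 - 3/10 = 32497/10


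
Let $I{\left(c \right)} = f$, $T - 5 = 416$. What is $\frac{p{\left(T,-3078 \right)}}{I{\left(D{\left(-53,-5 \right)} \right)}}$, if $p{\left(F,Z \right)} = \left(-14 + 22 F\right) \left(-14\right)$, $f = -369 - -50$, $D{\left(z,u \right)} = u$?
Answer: $\frac{129472}{319} \approx 405.87$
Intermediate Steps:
$T = 421$ ($T = 5 + 416 = 421$)
$f = -319$ ($f = -369 + 50 = -319$)
$I{\left(c \right)} = -319$
$p{\left(F,Z \right)} = 196 - 308 F$
$\frac{p{\left(T,-3078 \right)}}{I{\left(D{\left(-53,-5 \right)} \right)}} = \frac{196 - 129668}{-319} = \left(196 - 129668\right) \left(- \frac{1}{319}\right) = \left(-129472\right) \left(- \frac{1}{319}\right) = \frac{129472}{319}$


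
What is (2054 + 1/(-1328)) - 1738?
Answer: 419647/1328 ≈ 316.00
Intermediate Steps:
(2054 + 1/(-1328)) - 1738 = (2054 - 1/1328) - 1738 = 2727711/1328 - 1738 = 419647/1328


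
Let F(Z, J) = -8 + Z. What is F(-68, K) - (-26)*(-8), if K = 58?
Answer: -284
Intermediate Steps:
F(-68, K) - (-26)*(-8) = (-8 - 68) - (-26)*(-8) = -76 - 1*208 = -76 - 208 = -284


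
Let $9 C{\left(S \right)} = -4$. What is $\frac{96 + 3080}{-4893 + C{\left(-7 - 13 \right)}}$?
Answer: $- \frac{28584}{44041} \approx -0.64903$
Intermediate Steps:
$C{\left(S \right)} = - \frac{4}{9}$ ($C{\left(S \right)} = \frac{1}{9} \left(-4\right) = - \frac{4}{9}$)
$\frac{96 + 3080}{-4893 + C{\left(-7 - 13 \right)}} = \frac{96 + 3080}{-4893 - \frac{4}{9}} = \frac{3176}{- \frac{44041}{9}} = 3176 \left(- \frac{9}{44041}\right) = - \frac{28584}{44041}$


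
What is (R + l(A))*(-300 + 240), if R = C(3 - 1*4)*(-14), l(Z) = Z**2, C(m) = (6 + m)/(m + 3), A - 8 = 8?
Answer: -13260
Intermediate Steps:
A = 16 (A = 8 + 8 = 16)
C(m) = (6 + m)/(3 + m)
R = -35 (R = ((6 + (3 - 1*4))/(3 + (3 - 1*4)))*(-14) = ((6 + (3 - 4))/(3 + (3 - 4)))*(-14) = ((6 - 1)/(3 - 1))*(-14) = (5/2)*(-14) = -35)
(R + l(A))*(-300 + 240) = (-35 + 16**2)*(-300 + 240) = (-35 + 256)*(-60) = 221*(-60) = -13260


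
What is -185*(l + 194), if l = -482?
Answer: 53280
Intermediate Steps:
-185*(l + 194) = -185*(-482 + 194) = -185*(-288) = 53280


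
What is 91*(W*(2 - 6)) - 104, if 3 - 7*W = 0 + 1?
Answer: -208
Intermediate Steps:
W = 2/7 (W = 3/7 - (0 + 1)/7 = 3/7 - ⅐*1 = 3/7 - ⅐ = 2/7 ≈ 0.28571)
91*(W*(2 - 6)) - 104 = 91*(2*(2 - 6)/7) - 104 = 91*((2/7)*(-4)) - 104 = 91*(-8/7) - 104 = -104 - 104 = -208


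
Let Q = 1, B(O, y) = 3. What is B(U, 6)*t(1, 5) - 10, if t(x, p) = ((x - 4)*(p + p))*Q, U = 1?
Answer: -100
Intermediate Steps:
t(x, p) = 2*p*(-4 + x) (t(x, p) = ((x - 4)*(p + p))*1 = ((-4 + x)*(2*p))*1 = (2*p*(-4 + x))*1 = 2*p*(-4 + x))
B(U, 6)*t(1, 5) - 10 = 3*(2*5*(-4 + 1)) - 10 = 3*(2*5*(-3)) - 10 = 3*(-30) - 10 = -90 - 10 = -100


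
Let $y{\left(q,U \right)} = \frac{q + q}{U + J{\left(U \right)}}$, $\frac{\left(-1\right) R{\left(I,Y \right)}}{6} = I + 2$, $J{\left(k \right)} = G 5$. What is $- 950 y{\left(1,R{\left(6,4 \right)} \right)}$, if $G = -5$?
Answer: $\frac{1900}{73} \approx 26.027$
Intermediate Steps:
$J{\left(k \right)} = -25$ ($J{\left(k \right)} = \left(-5\right) 5 = -25$)
$R{\left(I,Y \right)} = -12 - 6 I$ ($R{\left(I,Y \right)} = - 6 \left(I + 2\right) = - 6 \left(2 + I\right) = -12 - 6 I$)
$y{\left(q,U \right)} = \frac{2 q}{-25 + U}$ ($y{\left(q,U \right)} = \frac{q + q}{U - 25} = \frac{2 q}{-25 + U}$)
$- 950 y{\left(1,R{\left(6,4 \right)} \right)} = - 950 \cdot 2 \cdot 1 \frac{1}{-25 - 48} = - 950 \cdot 2 \cdot 1 \frac{1}{-73} = - 950 \cdot 2 \cdot 1 \left(- \frac{1}{73}\right) = \left(-950\right) \left(- \frac{2}{73}\right) = \frac{1900}{73}$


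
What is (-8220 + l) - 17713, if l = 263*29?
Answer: -18306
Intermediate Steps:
l = 7627
(-8220 + l) - 17713 = (-8220 + 7627) - 17713 = -593 - 17713 = -18306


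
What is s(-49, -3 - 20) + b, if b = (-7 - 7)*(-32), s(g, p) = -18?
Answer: 430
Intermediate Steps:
b = 448 (b = -14*(-32) = 448)
s(-49, -3 - 20) + b = -18 + 448 = 430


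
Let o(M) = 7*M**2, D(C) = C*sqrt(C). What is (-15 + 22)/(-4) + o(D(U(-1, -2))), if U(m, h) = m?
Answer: -35/4 ≈ -8.7500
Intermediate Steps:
D(C) = C**(3/2)
(-15 + 22)/(-4) + o(D(U(-1, -2))) = (-15 + 22)/(-4) + 7*((-1)**(3/2))**2 = 7*(-1/4) + 7*(-I)**2 = -7/4 + 7*(-1) = -7/4 - 7 = -35/4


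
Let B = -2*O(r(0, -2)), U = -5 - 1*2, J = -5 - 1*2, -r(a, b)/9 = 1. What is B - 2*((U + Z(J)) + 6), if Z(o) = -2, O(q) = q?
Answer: 24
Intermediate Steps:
r(a, b) = -9 (r(a, b) = -9*1 = -9)
J = -7 (J = -5 - 2 = -7)
U = -7 (U = -5 - 2 = -7)
B = 18 (B = -2*(-9) = 18)
B - 2*((U + Z(J)) + 6) = 18 - 2*((-7 - 2) + 6) = 18 - 2*(-9 + 6) = 18 - 2*(-3) = 18 + 6 = 24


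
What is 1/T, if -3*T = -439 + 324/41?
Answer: 123/17675 ≈ 0.0069590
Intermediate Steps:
T = 17675/123 (T = -(-439 + 324/41)/3 = -⅓*(-17675/41) = 17675/123 ≈ 143.70)
1/T = 1/(17675/123) = 123/17675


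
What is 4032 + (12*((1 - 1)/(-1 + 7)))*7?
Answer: 4032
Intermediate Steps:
4032 + (12*((1 - 1)/(-1 + 7)))*7 = 4032 + (12*(0/6))*7 = 4032 + (12*(0*(⅙)))*7 = 4032 + (12*0)*7 = 4032 + 0*7 = 4032 + 0 = 4032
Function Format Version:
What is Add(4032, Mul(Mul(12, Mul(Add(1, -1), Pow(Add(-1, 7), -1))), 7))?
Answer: 4032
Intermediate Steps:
Add(4032, Mul(Mul(12, Mul(Add(1, -1), Pow(Add(-1, 7), -1))), 7)) = Add(4032, Mul(Mul(12, Mul(0, Pow(6, -1))), 7)) = Add(4032, Mul(Mul(12, Mul(0, Rational(1, 6))), 7)) = Add(4032, Mul(Mul(12, 0), 7)) = Add(4032, Mul(0, 7)) = Add(4032, 0) = 4032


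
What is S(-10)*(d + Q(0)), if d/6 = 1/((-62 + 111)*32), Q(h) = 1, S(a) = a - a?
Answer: 0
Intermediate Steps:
S(a) = 0
d = 3/784 (d = 6*(1/((-62 + 111)*32)) = 6*((1/32)/49) = 6*((1/49)*(1/32)) = 6*(1/1568) = 3/784 ≈ 0.0038265)
S(-10)*(d + Q(0)) = 0*(3/784 + 1) = 0*(787/784) = 0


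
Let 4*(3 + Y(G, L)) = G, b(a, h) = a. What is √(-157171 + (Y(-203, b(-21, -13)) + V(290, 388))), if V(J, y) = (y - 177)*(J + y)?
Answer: I*√56667/2 ≈ 119.02*I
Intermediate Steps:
V(J, y) = (-177 + y)*(J + y)
Y(G, L) = -3 + G/4
√(-157171 + (Y(-203, b(-21, -13)) + V(290, 388))) = √(-157171 + ((-3 + (¼)*(-203)) + (388² - 177*290 - 177*388 + 290*388))) = √(-157171 + ((-3 - 203/4) + (150544 - 51330 - 68676 + 112520))) = √(-157171 + (-215/4 + 143058)) = √(-157171 + 572017/4) = √(-56667/4) = I*√56667/2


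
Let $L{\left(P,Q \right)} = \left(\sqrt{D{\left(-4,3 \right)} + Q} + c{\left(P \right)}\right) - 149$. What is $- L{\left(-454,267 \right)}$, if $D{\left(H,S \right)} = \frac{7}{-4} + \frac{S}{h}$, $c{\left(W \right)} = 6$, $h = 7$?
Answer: $143 - \frac{\sqrt{52073}}{14} \approx 126.7$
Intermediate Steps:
$D{\left(H,S \right)} = - \frac{7}{4} + \frac{S}{7}$ ($D{\left(H,S \right)} = \frac{7}{-4} + \frac{S}{7} = 7 \left(- \frac{1}{4}\right) + S \frac{1}{7} = - \frac{7}{4} + \frac{S}{7}$)
$L{\left(P,Q \right)} = -143 + \sqrt{- \frac{37}{28} + Q}$ ($L{\left(P,Q \right)} = \left(\sqrt{\left(- \frac{7}{4} + \frac{1}{7} \cdot 3\right) + Q} + 6\right) - 149 = \left(\sqrt{\left(- \frac{7}{4} + \frac{3}{7}\right) + Q} + 6\right) - 149 = \left(\sqrt{- \frac{37}{28} + Q} + 6\right) - 149 = \left(6 + \sqrt{- \frac{37}{28} + Q}\right) - 149 = -143 + \sqrt{- \frac{37}{28} + Q}$)
$- L{\left(-454,267 \right)} = - (-143 + \frac{\sqrt{-259 + 196 \cdot 267}}{14}) = - (-143 + \frac{\sqrt{-259 + 52332}}{14}) = - (-143 + \frac{\sqrt{52073}}{14}) = 143 - \frac{\sqrt{52073}}{14}$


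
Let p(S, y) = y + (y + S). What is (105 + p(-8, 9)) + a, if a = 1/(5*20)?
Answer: 11501/100 ≈ 115.01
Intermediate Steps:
p(S, y) = S + 2*y (p(S, y) = y + (S + y) = S + 2*y)
a = 1/100 ≈ 0.010000
(105 + p(-8, 9)) + a = (105 + (-8 + 2*9)) + 1/100 = (105 + (-8 + 18)) + 1/100 = (105 + 10) + 1/100 = 115 + 1/100 = 11501/100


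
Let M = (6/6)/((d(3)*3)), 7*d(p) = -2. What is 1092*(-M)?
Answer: 1274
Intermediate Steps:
d(p) = -2/7 (d(p) = (⅐)*(-2) = -2/7)
M = -7/6 (M = (6/6)/((-2/7*3)) = (6*(⅙))/(-6/7) = 1*(-7/6) = -7/6 ≈ -1.1667)
1092*(-M) = 1092*(-1*(-7/6)) = 1092*(7/6) = 1274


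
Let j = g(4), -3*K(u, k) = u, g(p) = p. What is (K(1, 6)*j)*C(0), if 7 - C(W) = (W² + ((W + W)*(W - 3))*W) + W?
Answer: -28/3 ≈ -9.3333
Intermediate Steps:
K(u, k) = -u/3
C(W) = 7 - W - W² - 2*W²*(-3 + W) (C(W) = 7 - ((W² + ((W + W)*(W - 3))*W) + W) = 7 - ((W² + ((2*W)*(-3 + W))*W) + W) = 7 - ((W² + (2*W*(-3 + W))*W) + W) = 7 - ((W² + 2*W²*(-3 + W)) + W) = 7 - (W + W² + 2*W²*(-3 + W)) = 7 + (-W - W² - 2*W²*(-3 + W)) = 7 - W - W² - 2*W²*(-3 + W))
j = 4
(K(1, 6)*j)*C(0) = (-⅓*1*4)*(7 - 1*0 - 2*0³ + 5*0²) = (-⅓*4)*(7 + 0 - 2*0 + 5*0) = -4*(7 + 0 + 0 + 0)/3 = -4/3*7 = -28/3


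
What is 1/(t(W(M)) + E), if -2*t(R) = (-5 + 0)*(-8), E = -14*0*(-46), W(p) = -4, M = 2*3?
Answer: -1/20 ≈ -0.050000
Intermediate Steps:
M = 6
E = 0 (E = 0*(-46) = 0)
t(R) = -20 (t(R) = -(-5 + 0)*(-8)/2 = -(-5)*(-8)/2 = -1/2*40 = -20)
1/(t(W(M)) + E) = 1/(-20 + 0) = 1/(-20) = -1/20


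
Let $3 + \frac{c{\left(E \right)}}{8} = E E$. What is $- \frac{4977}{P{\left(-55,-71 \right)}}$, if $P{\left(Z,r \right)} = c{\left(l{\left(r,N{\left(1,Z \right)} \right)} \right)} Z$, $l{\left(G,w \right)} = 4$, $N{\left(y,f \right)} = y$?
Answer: $\frac{4977}{5720} \approx 0.8701$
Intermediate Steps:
$c{\left(E \right)} = -24 + 8 E^{2}$ ($c{\left(E \right)} = -24 + 8 E E = -24 + 8 E^{2}$)
$P{\left(Z,r \right)} = 104 Z$ ($P{\left(Z,r \right)} = \left(-24 + 8 \cdot 4^{2}\right) Z = \left(-24 + 8 \cdot 16\right) Z = \left(-24 + 128\right) Z = 104 Z$)
$- \frac{4977}{P{\left(-55,-71 \right)}} = - \frac{4977}{104 \left(-55\right)} = - \frac{4977}{-5720} = \left(-4977\right) \left(- \frac{1}{5720}\right) = \frac{4977}{5720}$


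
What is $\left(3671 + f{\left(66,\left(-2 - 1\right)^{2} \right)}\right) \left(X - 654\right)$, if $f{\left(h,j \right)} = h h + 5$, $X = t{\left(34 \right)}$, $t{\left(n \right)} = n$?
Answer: $-4979840$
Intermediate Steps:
$X = 34$
$f{\left(h,j \right)} = 5 + h^{2}$ ($f{\left(h,j \right)} = h^{2} + 5 = 5 + h^{2}$)
$\left(3671 + f{\left(66,\left(-2 - 1\right)^{2} \right)}\right) \left(X - 654\right) = \left(3671 + \left(5 + 66^{2}\right)\right) \left(34 - 654\right) = \left(3671 + \left(5 + 4356\right)\right) \left(-620\right) = \left(3671 + 4361\right) \left(-620\right) = 8032 \left(-620\right) = -4979840$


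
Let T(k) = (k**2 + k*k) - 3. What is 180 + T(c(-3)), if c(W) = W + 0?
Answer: 195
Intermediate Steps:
c(W) = W
T(k) = -3 + 2*k**2 (T(k) = (k**2 + k**2) - 3 = 2*k**2 - 3 = -3 + 2*k**2)
180 + T(c(-3)) = 180 + (-3 + 2*(-3)**2) = 180 + (-3 + 2*9) = 180 + (-3 + 18) = 180 + 15 = 195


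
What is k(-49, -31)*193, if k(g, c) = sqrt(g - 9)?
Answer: 193*I*sqrt(58) ≈ 1469.8*I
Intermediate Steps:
k(g, c) = sqrt(-9 + g)
k(-49, -31)*193 = sqrt(-9 - 49)*193 = sqrt(-58)*193 = (I*sqrt(58))*193 = 193*I*sqrt(58)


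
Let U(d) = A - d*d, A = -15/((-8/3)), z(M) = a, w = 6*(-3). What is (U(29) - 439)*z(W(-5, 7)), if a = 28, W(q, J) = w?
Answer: -71365/2 ≈ -35683.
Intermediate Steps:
w = -18
W(q, J) = -18
z(M) = 28
A = 45/8 (A = -15/((-8*1/3)) = -15/(-8/3) = -15*(-3/8) = 45/8 ≈ 5.6250)
U(d) = 45/8 - d**2 (U(d) = 45/8 - d*d = 45/8 - d**2)
(U(29) - 439)*z(W(-5, 7)) = ((45/8 - 1*29**2) - 439)*28 = ((45/8 - 1*841) - 439)*28 = ((45/8 - 841) - 439)*28 = (-6683/8 - 439)*28 = -10195/8*28 = -71365/2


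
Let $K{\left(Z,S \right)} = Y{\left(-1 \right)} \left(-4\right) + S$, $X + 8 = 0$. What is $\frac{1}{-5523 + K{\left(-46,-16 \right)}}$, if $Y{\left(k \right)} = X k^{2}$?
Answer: $- \frac{1}{5507} \approx -0.00018159$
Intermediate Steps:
$X = -8$ ($X = -8 + 0 = -8$)
$Y{\left(k \right)} = - 8 k^{2}$
$K{\left(Z,S \right)} = 32 + S$ ($K{\left(Z,S \right)} = - 8 \left(-1\right)^{2} \left(-4\right) + S = \left(-8\right) 1 \left(-4\right) + S = \left(-8\right) \left(-4\right) + S = 32 + S$)
$\frac{1}{-5523 + K{\left(-46,-16 \right)}} = \frac{1}{-5523 + \left(32 - 16\right)} = \frac{1}{-5523 + 16} = \frac{1}{-5507} = - \frac{1}{5507}$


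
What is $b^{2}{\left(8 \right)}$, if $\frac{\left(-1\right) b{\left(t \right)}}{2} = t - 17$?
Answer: $324$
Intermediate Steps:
$b{\left(t \right)} = 34 - 2 t$ ($b{\left(t \right)} = - 2 \left(t - 17\right) = - 2 \left(-17 + t\right) = 34 - 2 t$)
$b^{2}{\left(8 \right)} = \left(34 - 16\right)^{2} = 18^{2} = 324$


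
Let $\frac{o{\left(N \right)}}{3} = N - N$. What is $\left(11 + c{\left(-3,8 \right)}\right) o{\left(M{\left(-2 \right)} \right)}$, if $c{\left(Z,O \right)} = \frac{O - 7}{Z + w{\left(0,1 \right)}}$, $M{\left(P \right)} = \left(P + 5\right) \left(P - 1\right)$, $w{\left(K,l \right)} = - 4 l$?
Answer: $0$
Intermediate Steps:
$M{\left(P \right)} = \left(-1 + P\right) \left(5 + P\right)$ ($M{\left(P \right)} = \left(5 + P\right) \left(-1 + P\right) = \left(-1 + P\right) \left(5 + P\right)$)
$c{\left(Z,O \right)} = \frac{-7 + O}{-4 + Z}$ ($c{\left(Z,O \right)} = \frac{O - 7}{Z - 4} = \frac{-7 + O}{Z - 4} = \frac{-7 + O}{-4 + Z}$)
$o{\left(N \right)} = 0$ ($o{\left(N \right)} = 3 \left(N - N\right) = 3 \cdot 0 = 0$)
$\left(11 + c{\left(-3,8 \right)}\right) o{\left(M{\left(-2 \right)} \right)} = \left(11 + \frac{-7 + 8}{-4 - 3}\right) 0 = \left(11 + \frac{1}{-7} \cdot 1\right) 0 = \left(11 - \frac{1}{7}\right) 0 = \frac{76}{7} \cdot 0 = 0$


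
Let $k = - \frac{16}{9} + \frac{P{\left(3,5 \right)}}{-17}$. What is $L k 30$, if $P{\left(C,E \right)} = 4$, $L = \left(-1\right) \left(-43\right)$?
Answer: $- \frac{132440}{51} \approx -2596.9$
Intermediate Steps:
$L = 43$
$k = - \frac{308}{153}$ ($k = - \frac{16}{9} + \frac{4}{-17} = \left(-16\right) \frac{1}{9} + 4 \left(- \frac{1}{17}\right) = - \frac{16}{9} - \frac{4}{17} = - \frac{308}{153} \approx -2.0131$)
$L k 30 = 43 \left(- \frac{308}{153}\right) 30 = \left(- \frac{13244}{153}\right) 30 = - \frac{132440}{51}$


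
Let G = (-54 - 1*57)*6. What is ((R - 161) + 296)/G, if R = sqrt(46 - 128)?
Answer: -15/74 - I*sqrt(82)/666 ≈ -0.2027 - 0.013597*I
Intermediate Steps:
R = I*sqrt(82) (R = sqrt(-82) = I*sqrt(82) ≈ 9.0554*I)
G = -666 (G = (-54 - 57)*6 = -111*6 = -666)
((R - 161) + 296)/G = ((I*sqrt(82) - 161) + 296)/(-666) = ((-161 + I*sqrt(82)) + 296)*(-1/666) = (135 + I*sqrt(82))*(-1/666) = -15/74 - I*sqrt(82)/666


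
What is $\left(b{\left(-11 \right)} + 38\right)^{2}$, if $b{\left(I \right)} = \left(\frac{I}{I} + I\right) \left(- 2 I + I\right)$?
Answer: $5184$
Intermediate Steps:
$b{\left(I \right)} = - I \left(1 + I\right)$ ($b{\left(I \right)} = \left(1 + I\right) \left(- I\right) = - I \left(1 + I\right)$)
$\left(b{\left(-11 \right)} + 38\right)^{2} = \left(\left(-1\right) \left(-11\right) \left(1 - 11\right) + 38\right)^{2} = \left(\left(-1\right) \left(-11\right) \left(-10\right) + 38\right)^{2} = \left(-110 + 38\right)^{2} = \left(-72\right)^{2} = 5184$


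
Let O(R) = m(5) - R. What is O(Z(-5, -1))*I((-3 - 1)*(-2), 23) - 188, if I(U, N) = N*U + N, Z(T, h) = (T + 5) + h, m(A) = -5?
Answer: -1016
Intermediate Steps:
Z(T, h) = 5 + T + h (Z(T, h) = (5 + T) + h = 5 + T + h)
I(U, N) = N + N*U
O(R) = -5 - R
O(Z(-5, -1))*I((-3 - 1)*(-2), 23) - 188 = (-5 - (5 - 5 - 1))*(23*(1 + (-3 - 1)*(-2))) - 188 = (-5 - 1*(-1))*(23*(1 - 4*(-2))) - 188 = (-5 + 1)*(23*(1 + 8)) - 188 = -92*9 - 188 = -4*207 - 188 = -828 - 188 = -1016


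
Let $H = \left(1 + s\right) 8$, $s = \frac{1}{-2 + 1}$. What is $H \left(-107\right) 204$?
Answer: $0$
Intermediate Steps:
$s = -1$ ($s = \frac{1}{-1} = -1$)
$H = 0$ ($H = \left(1 - 1\right) 8 = 0 \cdot 8 = 0$)
$H \left(-107\right) 204 = 0 \left(-107\right) 204 = 0 \cdot 204 = 0$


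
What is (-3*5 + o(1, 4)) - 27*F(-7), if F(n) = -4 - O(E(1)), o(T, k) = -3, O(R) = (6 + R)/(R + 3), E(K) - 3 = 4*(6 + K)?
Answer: 4059/34 ≈ 119.38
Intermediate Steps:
E(K) = 27 + 4*K (E(K) = 3 + 4*(6 + K) = 3 + (24 + 4*K) = 27 + 4*K)
O(R) = (6 + R)/(3 + R)
F(n) = -173/34 (F(n) = -4 - (6 + (27 + 4*1))/(3 + (27 + 4*1)) = -4 - (6 + (27 + 4))/(3 + (27 + 4)) = -4 - (6 + 31)/(3 + 31) = -4 - 37/34 = -173/34)
(-3*5 + o(1, 4)) - 27*F(-7) = (-3*5 - 3) - 27*(-173/34) = (-15 - 3) + 4671/34 = -18 + 4671/34 = 4059/34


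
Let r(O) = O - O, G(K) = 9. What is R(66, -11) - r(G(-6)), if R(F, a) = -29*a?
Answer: 319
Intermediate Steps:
r(O) = 0
R(66, -11) - r(G(-6)) = -29*(-11) - 1*0 = 319 + 0 = 319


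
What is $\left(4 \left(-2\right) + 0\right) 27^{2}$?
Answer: $-5832$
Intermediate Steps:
$\left(4 \left(-2\right) + 0\right) 27^{2} = \left(-8 + 0\right) 729 = \left(-8\right) 729 = -5832$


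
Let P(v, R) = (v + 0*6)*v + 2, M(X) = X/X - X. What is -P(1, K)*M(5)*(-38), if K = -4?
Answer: -456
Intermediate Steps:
M(X) = 1 - X
P(v, R) = 2 + v**2 (P(v, R) = (v + 0)*v + 2 = v*v + 2 = v**2 + 2 = 2 + v**2)
-P(1, K)*M(5)*(-38) = -(2 + 1**2)*(1 - 1*5)*(-38) = -(2 + 1)*(1 - 5)*(-38) = -3*(-4)*(-38) = -(-12)*(-38) = -1*456 = -456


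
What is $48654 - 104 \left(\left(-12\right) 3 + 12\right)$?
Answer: $51150$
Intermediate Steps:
$48654 - 104 \left(\left(-12\right) 3 + 12\right) = 48654 - 104 \left(-36 + 12\right) = 48654 - 104 \left(-24\right) = 48654 - -2496 = 48654 + 2496 = 51150$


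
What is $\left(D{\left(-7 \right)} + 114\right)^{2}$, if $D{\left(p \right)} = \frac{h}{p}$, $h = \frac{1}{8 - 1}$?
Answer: $\frac{31192225}{2401} \approx 12991.0$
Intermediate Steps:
$h = \frac{1}{7} \approx 0.14286$
$D{\left(p \right)} = \frac{1}{7 p}$
$\left(D{\left(-7 \right)} + 114\right)^{2} = \left(\frac{1}{7 \left(-7\right)} + 114\right)^{2} = \left(\frac{1}{7} \left(- \frac{1}{7}\right) + 114\right)^{2} = \left(- \frac{1}{49} + 114\right)^{2} = \left(\frac{5585}{49}\right)^{2} = \frac{31192225}{2401}$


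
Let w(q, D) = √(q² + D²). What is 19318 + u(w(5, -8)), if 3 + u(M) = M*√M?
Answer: 19315 + 89^(¾) ≈ 19344.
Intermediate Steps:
w(q, D) = √(D² + q²)
u(M) = -3 + M^(3/2) (u(M) = -3 + M*√M = -3 + M^(3/2))
19318 + u(w(5, -8)) = 19318 + (-3 + (√((-8)² + 5²))^(3/2)) = 19318 + (-3 + (√(64 + 25))^(3/2)) = 19318 + (-3 + (√89)^(3/2)) = 19318 + (-3 + 89^(¾)) = 19315 + 89^(¾)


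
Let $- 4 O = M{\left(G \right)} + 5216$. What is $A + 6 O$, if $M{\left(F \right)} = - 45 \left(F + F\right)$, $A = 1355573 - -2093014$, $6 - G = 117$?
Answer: $3425778$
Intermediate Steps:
$G = -111$ ($G = 6 - 117 = -111$)
$A = 3448587$ ($A = 1355573 + 2093014 = 3448587$)
$M{\left(F \right)} = - 90 F$ ($M{\left(F \right)} = - 45 \cdot 2 F = - 90 F$)
$O = - \frac{7603}{2}$ ($O = - \frac{\left(-90\right) \left(-111\right) + 5216}{4} = - \frac{9990 + 5216}{4} = \left(- \frac{1}{4}\right) 15206 = - \frac{7603}{2} \approx -3801.5$)
$A + 6 O = 3448587 + 6 \left(- \frac{7603}{2}\right) = 3448587 - 22809 = 3425778$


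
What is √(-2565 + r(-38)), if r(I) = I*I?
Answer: I*√1121 ≈ 33.481*I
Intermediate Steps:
r(I) = I²
√(-2565 + r(-38)) = √(-2565 + (-38)²) = √(-2565 + 1444) = √(-1121) = I*√1121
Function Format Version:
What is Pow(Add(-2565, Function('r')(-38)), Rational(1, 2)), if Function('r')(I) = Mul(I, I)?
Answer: Mul(I, Pow(1121, Rational(1, 2))) ≈ Mul(33.481, I)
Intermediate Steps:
Function('r')(I) = Pow(I, 2)
Pow(Add(-2565, Function('r')(-38)), Rational(1, 2)) = Pow(Add(-2565, Pow(-38, 2)), Rational(1, 2)) = Pow(Add(-2565, 1444), Rational(1, 2)) = Pow(-1121, Rational(1, 2)) = Mul(I, Pow(1121, Rational(1, 2)))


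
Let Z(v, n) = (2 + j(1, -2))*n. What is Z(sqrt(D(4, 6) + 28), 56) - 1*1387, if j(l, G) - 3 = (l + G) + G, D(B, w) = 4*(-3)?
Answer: -1275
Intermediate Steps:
D(B, w) = -12
j(l, G) = 3 + l + 2*G (j(l, G) = 3 + ((l + G) + G) = 3 + ((G + l) + G) = 3 + (l + 2*G) = 3 + l + 2*G)
Z(v, n) = 2*n (Z(v, n) = (2 + (3 + 1 + 2*(-2)))*n = (2 + (3 + 1 - 4))*n = (2 + 0)*n = 2*n)
Z(sqrt(D(4, 6) + 28), 56) - 1*1387 = 2*56 - 1*1387 = 112 - 1387 = -1275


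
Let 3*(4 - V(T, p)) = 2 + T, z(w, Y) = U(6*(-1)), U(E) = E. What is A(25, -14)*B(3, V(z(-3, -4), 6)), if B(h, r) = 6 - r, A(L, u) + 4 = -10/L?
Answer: -44/15 ≈ -2.9333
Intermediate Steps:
A(L, u) = -4 - 10/L
z(w, Y) = -6 (z(w, Y) = 6*(-1) = -6)
V(T, p) = 10/3 - T/3 (V(T, p) = 4 - (2 + T)/3 = 4 + (-⅔ - T/3) = 10/3 - T/3)
A(25, -14)*B(3, V(z(-3, -4), 6)) = (-4 - 10/25)*(6 - (10/3 - ⅓*(-6))) = (-4 - 10*1/25)*(6 - (10/3 + 2)) = (-4 - ⅖)*(6 - 1*16/3) = -22*(6 - 16/3)/5 = -22/5*⅔ = -44/15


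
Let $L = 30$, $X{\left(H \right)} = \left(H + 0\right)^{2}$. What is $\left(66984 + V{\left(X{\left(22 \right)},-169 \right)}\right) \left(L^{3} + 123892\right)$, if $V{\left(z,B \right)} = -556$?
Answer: $10023453776$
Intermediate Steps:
$X{\left(H \right)} = H^{2}$
$\left(66984 + V{\left(X{\left(22 \right)},-169 \right)}\right) \left(L^{3} + 123892\right) = \left(66984 - 556\right) \left(30^{3} + 123892\right) = 66428 \left(27000 + 123892\right) = 66428 \cdot 150892 = 10023453776$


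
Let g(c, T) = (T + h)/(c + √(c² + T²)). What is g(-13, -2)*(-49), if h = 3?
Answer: -637/4 - 49*√173/4 ≈ -320.37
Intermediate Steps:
g(c, T) = (3 + T)/(c + √(T² + c²)) (g(c, T) = (T + 3)/(c + √(c² + T²)) = (3 + T)/(c + √(T² + c²)))
g(-13, -2)*(-49) = ((3 - 2)/(-13 + √((-2)² + (-13)²)))*(-49) = (1/(-13 + √(4 + 169)))*(-49) = (1/(-13 + √173))*(-49) = -49/(-13 + √173)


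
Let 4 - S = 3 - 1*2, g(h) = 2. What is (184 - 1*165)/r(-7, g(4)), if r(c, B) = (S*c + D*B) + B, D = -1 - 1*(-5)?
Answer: -19/11 ≈ -1.7273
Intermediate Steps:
S = 3 (S = 4 - (3 - 1*2) = 4 - (3 - 2) = 4 - 1*1 = 4 - 1 = 3)
D = 4 (D = -1 + 5 = 4)
r(c, B) = 3*c + 5*B (r(c, B) = (3*c + 4*B) + B = 3*c + 5*B)
(184 - 1*165)/r(-7, g(4)) = (184 - 1*165)/(3*(-7) + 5*2) = (184 - 165)/(-21 + 10) = 19/(-11) = -1/11*19 = -19/11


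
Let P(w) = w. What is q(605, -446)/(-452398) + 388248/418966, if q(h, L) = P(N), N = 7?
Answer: 87819842971/94769690234 ≈ 0.92667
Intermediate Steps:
q(h, L) = 7
q(605, -446)/(-452398) + 388248/418966 = 7/(-452398) + 388248/418966 = 7*(-1/452398) + 388248*(1/418966) = -7/452398 + 194124/209483 = 87819842971/94769690234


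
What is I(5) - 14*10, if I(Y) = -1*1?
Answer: -141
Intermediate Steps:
I(Y) = -1
I(5) - 14*10 = -1 - 14*10 = -1 - 140 = -141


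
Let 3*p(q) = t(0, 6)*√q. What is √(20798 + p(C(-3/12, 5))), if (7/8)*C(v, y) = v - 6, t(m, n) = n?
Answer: √(1019102 + 70*I*√14)/7 ≈ 144.22 + 0.018532*I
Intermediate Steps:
C(v, y) = -48/7 + 8*v/7 (C(v, y) = 8*(v - 6)/7 = 8*(-6 + v)/7 = -48/7 + 8*v/7)
p(q) = 2*√q (p(q) = (6*√q)/3 = 2*√q)
√(20798 + p(C(-3/12, 5))) = √(20798 + 2*√(-48/7 + 8*(-3/12)/7)) = √(20798 + 2*√(-48/7 + 8*(-3*1/12)/7)) = √(20798 + 2*√(-48/7 + (8/7)*(-¼))) = √(20798 + 2*√(-48/7 - 2/7)) = √(20798 + 2*√(-50/7)) = √(20798 + 2*(5*I*√14/7)) = √(20798 + 10*I*√14/7)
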